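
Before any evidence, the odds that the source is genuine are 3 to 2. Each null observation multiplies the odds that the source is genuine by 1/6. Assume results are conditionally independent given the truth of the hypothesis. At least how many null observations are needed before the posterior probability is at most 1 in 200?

Prior odds = 1.5.
Likelihood ratio per null observation = 1/6.
Target posterior odds = 0.005/0.995 = 1/199.
Require (1/6)ⁿ ≤ 1/199 ÷ 1.5 = 2/597.
(1/6)³ = 1/216 is still above 2/597 but (1/6)⁴ = 1/1296 is at or below it, so n = 4.

4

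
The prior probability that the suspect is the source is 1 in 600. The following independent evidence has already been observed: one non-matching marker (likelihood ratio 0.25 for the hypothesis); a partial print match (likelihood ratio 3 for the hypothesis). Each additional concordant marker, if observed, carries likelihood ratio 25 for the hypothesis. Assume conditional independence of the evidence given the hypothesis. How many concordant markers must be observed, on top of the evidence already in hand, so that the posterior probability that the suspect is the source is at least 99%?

Prior odds = (1/600)/(599/600) = 1/599.
Combined Bayes factor of the evidence already in hand = 0.25 × 3 = 0.75.
Odds after that evidence = (1/599) × 0.75 = 3/2396.
Target odds = 0.99/0.01 = 99.
Need 25ⁿ ≥ 99 ÷ (3/2396) = 79068.
25³ = 15625 falls short of 79068 but 25⁴ = 390625 reaches it, so n = 4.

4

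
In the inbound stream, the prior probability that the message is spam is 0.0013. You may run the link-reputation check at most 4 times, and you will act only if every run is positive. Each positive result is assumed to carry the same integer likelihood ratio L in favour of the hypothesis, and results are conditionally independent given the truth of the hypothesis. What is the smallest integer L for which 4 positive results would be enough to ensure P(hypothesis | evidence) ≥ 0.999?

Prior odds = 0.0013/0.9987 = 13/9987.
Target odds = 0.999/0.001 = 999.
Need L⁴ ≥ 999 ÷ (13/9987) = 9977013/13.
29⁴ = 707281 < 9977013/13 ≤ 810000 = 30⁴, so L = 30.

30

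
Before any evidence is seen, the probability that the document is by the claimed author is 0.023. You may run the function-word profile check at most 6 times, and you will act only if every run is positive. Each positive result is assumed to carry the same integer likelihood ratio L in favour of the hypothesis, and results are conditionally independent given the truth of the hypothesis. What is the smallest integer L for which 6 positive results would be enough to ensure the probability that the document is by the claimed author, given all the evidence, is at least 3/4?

Prior odds = 0.023/0.977 = 23/977.
Target odds = 0.75/0.25 = 3.
Need L⁶ ≥ 3 ÷ (23/977) = 2931/23.
2⁶ = 64 < 2931/23 ≤ 729 = 3⁶, so L = 3.

3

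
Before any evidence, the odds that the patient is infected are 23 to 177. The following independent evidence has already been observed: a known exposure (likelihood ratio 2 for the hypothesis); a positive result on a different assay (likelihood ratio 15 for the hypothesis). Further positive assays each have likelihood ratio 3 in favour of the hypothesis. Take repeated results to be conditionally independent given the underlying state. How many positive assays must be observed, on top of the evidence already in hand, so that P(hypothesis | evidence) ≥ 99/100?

3

Prior odds = 23/177.
Combined Bayes factor of the evidence already in hand = 2 × 15 = 30.
Odds after that evidence = (23/177) × 30 = 230/59.
Target odds = 0.99/0.01 = 99.
Need 3ⁿ ≥ 99 ÷ (230/59) = 5841/230.
3² = 9 falls short of 5841/230 but 3³ = 27 reaches it, so n = 3.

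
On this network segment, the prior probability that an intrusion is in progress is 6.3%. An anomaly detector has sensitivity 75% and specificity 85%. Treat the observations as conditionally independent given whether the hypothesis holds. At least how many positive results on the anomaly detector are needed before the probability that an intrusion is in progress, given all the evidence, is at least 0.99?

Prior odds = 0.063/0.937 = 63/937.
False-positive rate = 1 − 0.85 = 0.15; likelihood ratio of a positive = 0.75/0.15 = 5.
Target posterior odds = 0.99/0.01 = 99.
Need (63/937) × 5ⁿ ≥ 99, i.e. 5ⁿ ≥ 10307/7.
5⁴ = 625 falls short of 10307/7 but 5⁵ = 3125 reaches it, so n = 5.

5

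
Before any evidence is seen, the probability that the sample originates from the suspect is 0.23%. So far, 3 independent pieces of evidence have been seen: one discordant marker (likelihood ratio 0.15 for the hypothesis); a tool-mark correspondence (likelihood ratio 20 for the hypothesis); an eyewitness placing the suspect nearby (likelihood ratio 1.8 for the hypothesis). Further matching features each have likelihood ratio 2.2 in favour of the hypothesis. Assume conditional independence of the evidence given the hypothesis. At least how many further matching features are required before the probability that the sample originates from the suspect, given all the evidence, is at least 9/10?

9

Prior odds = 0.0023/0.9977 = 23/9977.
Combined Bayes factor of the evidence already in hand = 0.15 × 20 × 1.8 = 5.4.
Odds after that evidence = (23/9977) × 5.4 = 621/49885.
Target odds = 0.9/0.1 = 9.
Need 2.2ⁿ ≥ 9 ÷ (621/49885) = 49885/69.
2.2⁸ = 214358881/390625 falls short of 49885/69 but 2.2⁹ ≈1207.27 reaches it, so n = 9.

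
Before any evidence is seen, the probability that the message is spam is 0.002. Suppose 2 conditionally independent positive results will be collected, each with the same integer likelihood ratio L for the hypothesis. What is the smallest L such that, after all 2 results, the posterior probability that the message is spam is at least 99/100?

223

Prior odds = 0.002/0.998 = 1/499.
Target odds = 0.99/0.01 = 99.
Need L² ≥ 99 ÷ (1/499) = 49401.
222² = 49284 < 49401 ≤ 49729 = 223², so L = 223.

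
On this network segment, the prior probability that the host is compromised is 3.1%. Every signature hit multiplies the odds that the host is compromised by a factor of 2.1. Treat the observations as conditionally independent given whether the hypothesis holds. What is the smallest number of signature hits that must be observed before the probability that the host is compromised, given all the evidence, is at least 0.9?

Prior odds = 0.031/0.969 = 31/969.
Likelihood ratio per signature hit = 2.1.
Target odds: 0.9 ÷ 0.1 = 9.
Require 2.1ⁿ ≥ 9 ÷ (31/969) = 8721/31.
2.1⁷ ≈180.109 falls short of 8721/31 but 2.1⁸ ≈378.229 reaches it, so n = 8.

8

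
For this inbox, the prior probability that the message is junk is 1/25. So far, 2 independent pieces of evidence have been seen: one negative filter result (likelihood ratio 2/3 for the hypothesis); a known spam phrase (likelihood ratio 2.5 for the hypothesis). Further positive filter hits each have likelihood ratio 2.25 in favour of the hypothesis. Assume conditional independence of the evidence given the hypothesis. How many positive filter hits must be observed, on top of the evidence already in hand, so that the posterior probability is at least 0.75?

5

Prior odds = 0.04/0.96 = 1/24.
Combined Bayes factor of the evidence already in hand = (2/3) × 2.5 = 5/3.
Odds after that evidence = (1/24) × 5/3 = 5/72.
Target odds = 0.75/0.25 = 3.
Need 2.25ⁿ ≥ 3 ÷ (5/72) = 43.2.
2.25⁴ = 25.62890625 falls short of 43.2 but 2.25⁵ = 59049/1024 reaches it, so n = 5.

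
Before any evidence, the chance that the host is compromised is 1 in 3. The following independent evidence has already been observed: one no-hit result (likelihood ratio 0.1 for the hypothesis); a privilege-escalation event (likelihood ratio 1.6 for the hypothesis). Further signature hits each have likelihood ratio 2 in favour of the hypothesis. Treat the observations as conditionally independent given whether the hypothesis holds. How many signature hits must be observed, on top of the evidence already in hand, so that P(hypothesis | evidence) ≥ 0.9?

7

Prior odds = (1/3)/(2/3) = 0.5.
Combined Bayes factor of the evidence already in hand = 0.1 × 1.6 = 0.16.
Odds after that evidence = 0.5 × 0.16 = 0.08.
Target odds = 0.9/0.1 = 9.
Need 2ⁿ ≥ 9 ÷ 0.08 = 112.5.
2⁶ = 64 falls short of 112.5 but 2⁷ = 128 reaches it, so n = 7.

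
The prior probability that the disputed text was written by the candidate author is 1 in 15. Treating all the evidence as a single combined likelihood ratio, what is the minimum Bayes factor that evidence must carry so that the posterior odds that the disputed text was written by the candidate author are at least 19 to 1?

266

Prior odds = (1/15)/(14/15) = 1/14.
Target odds = 19.
Required Bayes factor = 19 ÷ (1/14) = 266.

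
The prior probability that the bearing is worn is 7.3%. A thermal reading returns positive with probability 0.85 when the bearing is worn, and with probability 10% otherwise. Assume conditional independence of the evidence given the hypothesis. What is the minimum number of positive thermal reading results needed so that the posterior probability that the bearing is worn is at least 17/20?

2

Prior odds = 0.073/0.927 = 73/927.
Likelihood ratio of a positive result = 0.85/0.1 = 8.5.
Target odds: 0.85 ÷ 0.15 = 17/3.
Require 8.5ⁿ ≥ 17/3 ÷ (73/927) = 5253/73.
8.5¹ = 8.5 falls short of 5253/73 but 8.5² = 72.25 reaches it, so n = 2.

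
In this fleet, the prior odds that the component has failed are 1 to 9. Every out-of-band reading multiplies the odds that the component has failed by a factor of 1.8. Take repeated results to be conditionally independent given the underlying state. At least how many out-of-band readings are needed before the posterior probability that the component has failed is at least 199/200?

Prior odds = 1/9.
Likelihood ratio per out-of-band reading = 1.8.
Target posterior odds = 0.995/0.005 = 199.
Require 1.8ⁿ ≥ 199 ÷ (1/9) = 1791.
1.8¹² ≈1156.83 falls short of 1791 but 1.8¹³ ≈2082.3 reaches it, so n = 13.

13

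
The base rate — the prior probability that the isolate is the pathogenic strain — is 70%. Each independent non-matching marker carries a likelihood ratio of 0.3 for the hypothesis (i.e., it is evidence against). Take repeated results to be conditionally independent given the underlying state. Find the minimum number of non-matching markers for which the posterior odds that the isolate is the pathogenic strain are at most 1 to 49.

Prior odds = 0.7/0.3 = 7/3.
Likelihood ratio per non-matching marker = 0.3.
Target odds = 1/49.
Need (7/3) × 0.3ⁿ ≤ 1/49, i.e. 0.3ⁿ ≤ 3/343.
0.3³ = 0.027 is still above 3/343 but 0.3⁴ = 0.0081 is at or below it, so n = 4.

4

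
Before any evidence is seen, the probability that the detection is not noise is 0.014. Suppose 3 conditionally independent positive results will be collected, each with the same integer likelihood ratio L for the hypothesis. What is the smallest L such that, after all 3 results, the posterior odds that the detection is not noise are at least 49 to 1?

Prior odds = 0.014/0.986 = 7/493.
Target odds = 49.
Need L³ ≥ 49 ÷ (7/493) = 3451.
15³ = 3375 < 3451 ≤ 4096 = 16³, so L = 16.

16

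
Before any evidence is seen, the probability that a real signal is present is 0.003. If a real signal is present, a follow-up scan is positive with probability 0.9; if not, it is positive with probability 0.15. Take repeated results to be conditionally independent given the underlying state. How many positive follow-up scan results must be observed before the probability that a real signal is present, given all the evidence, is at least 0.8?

Prior odds = 0.003/0.997 = 3/997.
Likelihood ratio of a positive = 0.9/0.15 = 6.
Target posterior odds = 0.8/0.2 = 4.
Require 6ⁿ ≥ 4 ÷ (3/997) = 3988/3.
6⁴ = 1296 falls short of 3988/3 but 6⁵ = 7776 reaches it, so n = 5.

5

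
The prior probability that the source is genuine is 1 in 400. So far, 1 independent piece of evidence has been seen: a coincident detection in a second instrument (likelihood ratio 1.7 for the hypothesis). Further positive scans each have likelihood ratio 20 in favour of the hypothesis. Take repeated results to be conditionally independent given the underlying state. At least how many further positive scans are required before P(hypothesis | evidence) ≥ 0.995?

Prior odds = 0.0025/0.9975 = 1/399.
Bayes factor of the evidence already in hand = 1.7.
Odds after that evidence = (1/399) × 1.7 = 17/3990.
Target odds = 0.995/0.005 = 199.
Need 20ⁿ ≥ 199 ÷ (17/3990) = 794010/17.
20³ = 8000 falls short of 794010/17 but 20⁴ = 160000 reaches it, so n = 4.

4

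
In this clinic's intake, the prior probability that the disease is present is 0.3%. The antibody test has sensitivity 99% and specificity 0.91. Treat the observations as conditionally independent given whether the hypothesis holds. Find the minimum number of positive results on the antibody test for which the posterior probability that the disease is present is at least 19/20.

Prior odds: 0.003 ÷ 0.997 = 3/997.
False-positive rate = 1 − 0.91 = 0.09; likelihood ratio of a positive = 0.99/0.09 = 11.
Target odds: 0.95 ÷ 0.05 = 19.
Require 11ⁿ ≥ 19 ÷ (3/997) = 18943/3.
11³ = 1331 falls short of 18943/3 but 11⁴ = 14641 reaches it, so n = 4.

4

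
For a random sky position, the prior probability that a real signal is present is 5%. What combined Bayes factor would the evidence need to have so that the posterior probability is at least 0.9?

Prior odds = 0.05/0.95 = 1/19.
Target odds = 0.9/0.1 = 9.
Required Bayes factor = 9 ÷ (1/19) = 171.

171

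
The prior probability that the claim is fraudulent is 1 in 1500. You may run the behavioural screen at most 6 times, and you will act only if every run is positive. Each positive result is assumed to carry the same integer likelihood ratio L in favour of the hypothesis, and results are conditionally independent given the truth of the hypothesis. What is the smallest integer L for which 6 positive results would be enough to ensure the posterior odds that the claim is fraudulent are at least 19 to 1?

6

Prior odds = (1/1500)/(1499/1500) = 1/1499.
Target odds = 19.
Need L⁶ ≥ 19 ÷ (1/1499) = 28481.
5⁶ = 15625 < 28481 ≤ 46656 = 6⁶, so L = 6.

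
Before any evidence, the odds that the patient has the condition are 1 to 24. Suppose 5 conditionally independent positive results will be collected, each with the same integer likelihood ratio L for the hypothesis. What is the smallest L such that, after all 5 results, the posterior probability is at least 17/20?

3

Prior odds = 1/24.
Target odds = 0.85/0.15 = 17/3.
Need L⁵ ≥ 17/3 ÷ (1/24) = 136.
2⁵ = 32 < 136 ≤ 243 = 3⁵, so L = 3.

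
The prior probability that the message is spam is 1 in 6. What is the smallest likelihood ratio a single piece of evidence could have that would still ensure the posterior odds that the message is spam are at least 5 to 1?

Prior odds = (1/6)/(5/6) = 0.2.
Target odds = 5.
Required Bayes factor = 5 ÷ 0.2 = 25.

25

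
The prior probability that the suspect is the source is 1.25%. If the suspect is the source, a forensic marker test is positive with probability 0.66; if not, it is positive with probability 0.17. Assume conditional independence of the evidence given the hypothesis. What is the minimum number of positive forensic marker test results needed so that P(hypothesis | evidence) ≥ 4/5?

Prior odds: 0.0125 ÷ 0.9875 = 1/79.
Likelihood ratio of a positive = 0.66/0.17 = 66/17.
Target posterior odds = 0.8/0.2 = 4.
Require (66/17)ⁿ ≥ 4 ÷ (1/79) = 316.
(66/17)⁴ = 18974736/83521 falls short of 316 but (66/17)⁵ ≈882.013 reaches it, so n = 5.

5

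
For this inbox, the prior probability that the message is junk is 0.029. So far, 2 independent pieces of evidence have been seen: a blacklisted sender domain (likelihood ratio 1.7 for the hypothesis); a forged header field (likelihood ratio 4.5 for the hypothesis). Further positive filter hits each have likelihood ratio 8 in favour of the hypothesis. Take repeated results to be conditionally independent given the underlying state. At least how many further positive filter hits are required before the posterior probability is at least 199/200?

Prior odds = 0.029/0.971 = 29/971.
Combined Bayes factor of the evidence already in hand = 1.7 × 4.5 = 7.65.
Odds after that evidence = (29/971) × 7.65 = 4437/19420.
Target odds = 0.995/0.005 = 199.
Need 8ⁿ ≥ 199 ÷ (4437/19420) = 3864580/4437.
8³ = 512 falls short of 3864580/4437 but 8⁴ = 4096 reaches it, so n = 4.

4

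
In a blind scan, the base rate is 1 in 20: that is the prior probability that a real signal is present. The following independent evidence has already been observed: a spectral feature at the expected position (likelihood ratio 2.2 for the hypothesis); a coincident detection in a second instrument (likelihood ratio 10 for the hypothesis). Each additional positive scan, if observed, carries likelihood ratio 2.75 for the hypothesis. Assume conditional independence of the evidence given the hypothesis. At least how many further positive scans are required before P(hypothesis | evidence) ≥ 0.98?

4

Prior odds = 0.05/0.95 = 1/19.
Combined Bayes factor of the evidence already in hand = 2.2 × 10 = 22.
Odds after that evidence = (1/19) × 22 = 22/19.
Target odds = 0.98/0.02 = 49.
Need 2.75ⁿ ≥ 49 ÷ (22/19) = 931/22.
2.75³ = 20.796875 falls short of 931/22 but 2.75⁴ = 57.19140625 reaches it, so n = 4.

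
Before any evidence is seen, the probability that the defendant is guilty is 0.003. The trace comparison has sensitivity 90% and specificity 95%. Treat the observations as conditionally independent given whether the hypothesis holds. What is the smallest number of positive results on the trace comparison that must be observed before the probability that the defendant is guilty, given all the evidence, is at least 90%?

3

Prior odds: 0.003 ÷ 0.997 = 3/997.
False-positive rate = 1 − 0.95 = 0.05; likelihood ratio of a positive = 0.9/0.05 = 18.
Target posterior odds = 0.9/0.1 = 9.
Require 18ⁿ ≥ 9 ÷ (3/997) = 2991.
18² = 324 falls short of 2991 but 18³ = 5832 reaches it, so n = 3.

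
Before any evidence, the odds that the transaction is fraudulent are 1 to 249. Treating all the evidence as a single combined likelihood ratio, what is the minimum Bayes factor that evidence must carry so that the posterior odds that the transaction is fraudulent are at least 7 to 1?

1743

Prior odds = 1/249.
Target odds = 7.
Required Bayes factor = 7 ÷ (1/249) = 1743.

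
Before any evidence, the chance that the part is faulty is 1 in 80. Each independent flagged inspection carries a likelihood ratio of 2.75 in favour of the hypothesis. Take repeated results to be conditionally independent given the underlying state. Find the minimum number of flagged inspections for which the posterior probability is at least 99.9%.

Prior odds: 0.0125 ÷ 0.9875 = 1/79.
Likelihood ratio per flagged inspection = 2.75.
Target odds: 0.999 ÷ 0.001 = 999.
Need (1/79) × 2.75ⁿ ≥ 999, i.e. 2.75ⁿ ≥ 78921.
2.75¹¹ ≈68023.6 falls short of 78921 but 2.75¹² ≈187065 reaches it, so n = 12.

12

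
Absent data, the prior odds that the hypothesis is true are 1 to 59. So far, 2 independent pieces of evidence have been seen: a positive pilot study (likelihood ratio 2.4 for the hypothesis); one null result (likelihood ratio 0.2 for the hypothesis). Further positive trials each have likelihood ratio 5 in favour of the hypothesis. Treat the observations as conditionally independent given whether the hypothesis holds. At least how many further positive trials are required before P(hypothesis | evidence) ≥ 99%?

Prior odds = 1/59.
Combined Bayes factor of the evidence already in hand = 2.4 × 0.2 = 0.48.
Odds after that evidence = (1/59) × 0.48 = 12/1475.
Target odds = 0.99/0.01 = 99.
Need 5ⁿ ≥ 99 ÷ (12/1475) = 12168.75.
5⁵ = 3125 falls short of 12168.75 but 5⁶ = 15625 reaches it, so n = 6.

6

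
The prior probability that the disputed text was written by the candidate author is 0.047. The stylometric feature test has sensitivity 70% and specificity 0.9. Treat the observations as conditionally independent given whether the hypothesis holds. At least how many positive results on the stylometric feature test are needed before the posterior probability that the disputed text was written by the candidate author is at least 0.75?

Prior odds = 0.047/0.953 = 47/953.
False-positive rate = 1 − 0.9 = 0.1; likelihood ratio of a positive = 0.7/0.1 = 7.
Target odds: 0.75 ÷ 0.25 = 3.
Need (47/953) × 7ⁿ ≥ 3, i.e. 7ⁿ ≥ 2859/47.
7² = 49 falls short of 2859/47 but 7³ = 343 reaches it, so n = 3.

3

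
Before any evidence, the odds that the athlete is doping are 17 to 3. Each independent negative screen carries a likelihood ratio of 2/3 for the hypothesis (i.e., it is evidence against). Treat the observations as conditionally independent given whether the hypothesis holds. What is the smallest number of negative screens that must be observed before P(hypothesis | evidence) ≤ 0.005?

Prior odds = 17/3.
Likelihood ratio per negative screen = 2/3.
Target odds: 0.005 ÷ 0.995 = 1/199.
Need (17/3) × (2/3)ⁿ ≤ 1/199, i.e. (2/3)ⁿ ≤ 3/3383.
(2/3)¹⁷ = 131072/129140163 is still above 3/3383 but (2/3)¹⁸ = 262144/387420489 is at or below it, so n = 18.

18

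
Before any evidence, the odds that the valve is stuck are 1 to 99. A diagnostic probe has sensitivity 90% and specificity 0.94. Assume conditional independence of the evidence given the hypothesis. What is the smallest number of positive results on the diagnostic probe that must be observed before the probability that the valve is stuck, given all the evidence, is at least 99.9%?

Prior odds = 1/99.
False-positive rate = 1 − 0.94 = 0.06; likelihood ratio of a positive = 0.9/0.06 = 15.
Target posterior odds = 0.999/0.001 = 999.
Require 15ⁿ ≥ 999 ÷ (1/99) = 98901.
15⁴ = 50625 falls short of 98901 but 15⁵ = 759375 reaches it, so n = 5.

5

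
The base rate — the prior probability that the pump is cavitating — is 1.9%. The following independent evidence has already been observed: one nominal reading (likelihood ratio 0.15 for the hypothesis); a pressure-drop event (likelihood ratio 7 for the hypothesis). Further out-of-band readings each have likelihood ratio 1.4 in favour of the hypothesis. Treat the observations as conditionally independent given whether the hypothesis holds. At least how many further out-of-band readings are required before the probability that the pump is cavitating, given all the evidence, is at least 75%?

15

Prior odds = 0.019/0.981 = 19/981.
Combined Bayes factor of the evidence already in hand = 0.15 × 7 = 1.05.
Odds after that evidence = (19/981) × 1.05 = 133/6540.
Target odds = 0.75/0.25 = 3.
Need 1.4ⁿ ≥ 3 ÷ (133/6540) = 19620/133.
1.4¹⁴ ≈111.12 falls short of 19620/133 but 1.4¹⁵ ≈155.568 reaches it, so n = 15.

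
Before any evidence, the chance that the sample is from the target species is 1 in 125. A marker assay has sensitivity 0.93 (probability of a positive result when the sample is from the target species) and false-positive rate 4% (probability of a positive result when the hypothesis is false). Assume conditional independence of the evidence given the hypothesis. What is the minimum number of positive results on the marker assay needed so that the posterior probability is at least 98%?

3

Prior odds = 0.008/0.992 = 1/124.
Likelihood ratio of a positive result = 0.93/0.04 = 23.25.
Target odds: 0.98 ÷ 0.02 = 49.
Need (1/124) × 23.25ⁿ ≥ 49, i.e. 23.25ⁿ ≥ 6076.
23.25² = 540.5625 falls short of 6076 but 23.25³ = 804357/64 reaches it, so n = 3.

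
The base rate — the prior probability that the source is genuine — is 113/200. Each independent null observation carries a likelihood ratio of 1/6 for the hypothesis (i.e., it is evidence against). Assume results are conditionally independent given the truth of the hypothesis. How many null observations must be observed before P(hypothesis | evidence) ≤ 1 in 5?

1

Prior odds = 0.565/0.435 = 113/87.
Likelihood ratio per null observation = 1/6.
Target odds: 0.2 ÷ 0.8 = 0.25.
Require (1/6)ⁿ ≤ 0.25 ÷ (113/87) = 87/452.
(1/6)¹ = 1/6, which is already at or below the required 87/452; so n = 1.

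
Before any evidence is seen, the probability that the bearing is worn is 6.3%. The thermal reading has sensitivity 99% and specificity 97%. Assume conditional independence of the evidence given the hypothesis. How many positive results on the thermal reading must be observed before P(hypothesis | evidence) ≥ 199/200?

3

Prior odds = 0.063/0.937 = 63/937.
False-positive rate = 1 − 0.97 = 0.03; likelihood ratio of a positive = 0.99/0.03 = 33.
Target posterior odds = 0.995/0.005 = 199.
Need (63/937) × 33ⁿ ≥ 199, i.e. 33ⁿ ≥ 186463/63.
33² = 1089 falls short of 186463/63 but 33³ = 35937 reaches it, so n = 3.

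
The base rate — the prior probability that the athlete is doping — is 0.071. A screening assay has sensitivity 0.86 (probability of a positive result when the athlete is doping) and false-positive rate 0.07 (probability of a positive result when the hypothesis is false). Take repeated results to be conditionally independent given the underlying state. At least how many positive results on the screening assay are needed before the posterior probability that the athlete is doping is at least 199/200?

4

Prior odds = 0.071/0.929 = 71/929.
Likelihood ratio of a positive result = 0.86/0.07 = 86/7.
Target posterior odds = 0.995/0.005 = 199.
Need (71/929) × (86/7)ⁿ ≥ 199, i.e. (86/7)ⁿ ≥ 184871/71.
(86/7)³ = 636056/343 falls short of 184871/71 but (86/7)⁴ = 54700816/2401 reaches it, so n = 4.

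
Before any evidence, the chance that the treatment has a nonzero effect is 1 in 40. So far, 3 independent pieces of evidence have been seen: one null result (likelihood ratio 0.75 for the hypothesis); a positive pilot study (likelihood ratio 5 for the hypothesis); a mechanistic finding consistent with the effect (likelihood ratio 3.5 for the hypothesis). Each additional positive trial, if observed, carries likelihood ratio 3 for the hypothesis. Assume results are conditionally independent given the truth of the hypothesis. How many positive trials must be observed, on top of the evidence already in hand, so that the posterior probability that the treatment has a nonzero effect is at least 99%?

Prior odds = 0.025/0.975 = 1/39.
Combined Bayes factor of the evidence already in hand = 0.75 × 5 × 3.5 = 13.125.
Odds after that evidence = (1/39) × 13.125 = 35/104.
Target odds = 0.99/0.01 = 99.
Need 3ⁿ ≥ 99 ÷ (35/104) = 10296/35.
3⁵ = 243 falls short of 10296/35 but 3⁶ = 729 reaches it, so n = 6.

6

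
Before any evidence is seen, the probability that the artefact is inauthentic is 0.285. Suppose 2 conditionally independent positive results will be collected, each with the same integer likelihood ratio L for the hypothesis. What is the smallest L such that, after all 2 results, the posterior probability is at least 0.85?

Prior odds = 0.285/0.715 = 57/143.
Target odds = 0.85/0.15 = 17/3.
Need L² ≥ 17/3 ÷ (57/143) = 2431/171.
3² = 9 < 2431/171 ≤ 16 = 4², so L = 4.

4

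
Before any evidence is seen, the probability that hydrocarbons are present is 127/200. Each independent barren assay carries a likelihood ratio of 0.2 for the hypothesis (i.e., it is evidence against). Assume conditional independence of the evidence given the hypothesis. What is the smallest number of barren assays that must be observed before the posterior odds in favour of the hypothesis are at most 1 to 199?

Prior odds: 0.635 ÷ 0.365 = 127/73.
Likelihood ratio per barren assay = 0.2.
Target odds = 1/199.
Require 0.2ⁿ ≤ 1/199 ÷ (127/73) = 73/25273.
0.2³ = 0.008 is still above 73/25273 but 0.2⁴ = 0.0016 is at or below it, so n = 4.

4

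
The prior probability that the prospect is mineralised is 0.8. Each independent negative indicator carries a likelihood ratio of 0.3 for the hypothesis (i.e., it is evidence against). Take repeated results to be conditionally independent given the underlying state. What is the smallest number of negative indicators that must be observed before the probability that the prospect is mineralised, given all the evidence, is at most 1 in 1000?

7

Prior odds = 0.8/0.2 = 4.
Likelihood ratio per negative indicator = 0.3.
Target posterior odds = 0.001/0.999 = 1/999.
Require 0.3ⁿ ≤ 1/999 ÷ 4 = 1/3996.
0.3⁶ = 729/1000000 is still above 1/3996 but 0.3⁷ = 2187/10000000 is at or below it, so n = 7.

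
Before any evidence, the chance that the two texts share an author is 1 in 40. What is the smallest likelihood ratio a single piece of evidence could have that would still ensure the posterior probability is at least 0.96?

936

Prior odds = 0.025/0.975 = 1/39.
Target odds = 0.96/0.04 = 24.
Required Bayes factor = 24 ÷ (1/39) = 936.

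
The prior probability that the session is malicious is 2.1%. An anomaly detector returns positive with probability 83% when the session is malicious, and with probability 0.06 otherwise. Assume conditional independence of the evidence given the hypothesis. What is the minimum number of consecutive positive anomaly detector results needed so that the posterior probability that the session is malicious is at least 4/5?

Prior odds = 0.021/0.979 = 21/979.
Likelihood ratio of a positive result = 0.83/0.06 = 83/6.
Target posterior odds = 0.8/0.2 = 4.
Need (21/979) × (83/6)ⁿ ≥ 4, i.e. (83/6)ⁿ ≥ 3916/21.
(83/6)¹ = 83/6 falls short of 3916/21 but (83/6)² = 6889/36 reaches it, so n = 2.

2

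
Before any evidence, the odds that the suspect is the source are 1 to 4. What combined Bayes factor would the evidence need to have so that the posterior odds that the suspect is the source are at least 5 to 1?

20

Prior odds = 0.25.
Target odds = 5.
Required Bayes factor = 5 ÷ 0.25 = 20.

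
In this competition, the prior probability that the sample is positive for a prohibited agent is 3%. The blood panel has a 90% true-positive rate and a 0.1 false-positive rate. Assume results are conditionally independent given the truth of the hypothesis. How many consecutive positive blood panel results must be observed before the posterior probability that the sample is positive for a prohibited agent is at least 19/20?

Prior odds = 0.03/0.97 = 3/97.
Likelihood ratio of a positive result = 0.9/0.1 = 9.
Target odds: 0.95 ÷ 0.05 = 19.
Need (3/97) × 9ⁿ ≥ 19, i.e. 9ⁿ ≥ 1843/3.
9² = 81 falls short of 1843/3 but 9³ = 729 reaches it, so n = 3.

3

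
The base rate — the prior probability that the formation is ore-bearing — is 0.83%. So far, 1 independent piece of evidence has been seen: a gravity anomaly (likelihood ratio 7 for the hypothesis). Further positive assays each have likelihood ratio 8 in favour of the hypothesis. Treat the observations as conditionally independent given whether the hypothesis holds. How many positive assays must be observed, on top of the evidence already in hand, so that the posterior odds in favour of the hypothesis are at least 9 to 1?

Prior odds = 0.0083/0.9917 = 83/9917.
Bayes factor of the evidence already in hand = 7.
Odds after that evidence = (83/9917) × 7 = 581/9917.
Target odds = 9.
Need 8ⁿ ≥ 9 ÷ (581/9917) = 89253/581.
8² = 64 falls short of 89253/581 but 8³ = 512 reaches it, so n = 3.

3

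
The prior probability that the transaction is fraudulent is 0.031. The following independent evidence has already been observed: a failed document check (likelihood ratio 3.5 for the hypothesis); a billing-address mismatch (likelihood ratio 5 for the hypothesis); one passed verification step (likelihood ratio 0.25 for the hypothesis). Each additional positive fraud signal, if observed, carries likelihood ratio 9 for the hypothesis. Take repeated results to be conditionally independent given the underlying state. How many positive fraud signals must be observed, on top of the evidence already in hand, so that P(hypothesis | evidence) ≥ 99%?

Prior odds = 0.031/0.969 = 31/969.
Combined Bayes factor of the evidence already in hand = 3.5 × 5 × 0.25 = 4.375.
Odds after that evidence = (31/969) × 4.375 = 1085/7752.
Target odds = 0.99/0.01 = 99.
Need 9ⁿ ≥ 99 ÷ (1085/7752) = 767448/1085.
9² = 81 falls short of 767448/1085 but 9³ = 729 reaches it, so n = 3.

3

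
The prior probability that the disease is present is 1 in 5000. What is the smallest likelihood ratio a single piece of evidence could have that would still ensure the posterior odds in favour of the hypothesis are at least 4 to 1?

19996

Prior odds = 0.0002/0.9998 = 1/4999.
Target odds = 4.
Required Bayes factor = 4 ÷ (1/4999) = 19996.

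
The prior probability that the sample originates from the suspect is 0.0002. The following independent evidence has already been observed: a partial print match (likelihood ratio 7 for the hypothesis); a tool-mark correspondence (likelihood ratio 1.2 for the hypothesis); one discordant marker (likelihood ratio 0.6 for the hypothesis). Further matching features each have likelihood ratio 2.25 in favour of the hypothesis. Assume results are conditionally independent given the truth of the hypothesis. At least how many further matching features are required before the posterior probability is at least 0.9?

12

Prior odds = 0.0002/0.9998 = 1/4999.
Combined Bayes factor of the evidence already in hand = 7 × 1.2 × 0.6 = 5.04.
Odds after that evidence = (1/4999) × 5.04 = 126/124975.
Target odds = 0.9/0.1 = 9.
Need 2.25ⁿ ≥ 9 ÷ (126/124975) = 124975/14.
2.25¹¹ ≈7481.83 falls short of 124975/14 but 2.25¹² ≈16834.1 reaches it, so n = 12.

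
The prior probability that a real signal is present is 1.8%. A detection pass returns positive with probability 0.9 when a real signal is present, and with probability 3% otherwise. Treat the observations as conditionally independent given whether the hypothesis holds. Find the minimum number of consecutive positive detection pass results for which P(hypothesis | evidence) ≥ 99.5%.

Prior odds = 0.018/0.982 = 9/491.
Likelihood ratio of a positive result = 0.9/0.03 = 30.
Target odds: 0.995 ÷ 0.005 = 199.
Require 30ⁿ ≥ 199 ÷ (9/491) = 97709/9.
30² = 900 falls short of 97709/9 but 30³ = 27000 reaches it, so n = 3.

3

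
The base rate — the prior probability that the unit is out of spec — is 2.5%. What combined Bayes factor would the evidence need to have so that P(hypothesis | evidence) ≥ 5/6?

195

Prior odds = 0.025/0.975 = 1/39.
Target odds = (5/6)/(1/6) = 5.
Required Bayes factor = 5 ÷ (1/39) = 195.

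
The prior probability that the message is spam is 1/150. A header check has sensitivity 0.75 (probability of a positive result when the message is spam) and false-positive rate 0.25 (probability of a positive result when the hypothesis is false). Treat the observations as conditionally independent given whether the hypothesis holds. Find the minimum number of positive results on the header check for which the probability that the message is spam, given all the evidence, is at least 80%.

6

Prior odds: (1/150) ÷ (149/150) = 1/149.
Likelihood ratio of a positive result = 0.75/0.25 = 3.
Target posterior odds = 0.8/0.2 = 4.
Require 3ⁿ ≥ 4 ÷ (1/149) = 596.
3⁵ = 243 falls short of 596 but 3⁶ = 729 reaches it, so n = 6.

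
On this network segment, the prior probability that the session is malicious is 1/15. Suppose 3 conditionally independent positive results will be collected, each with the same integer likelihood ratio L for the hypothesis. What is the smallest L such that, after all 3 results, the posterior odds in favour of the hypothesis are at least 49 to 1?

Prior odds = (1/15)/(14/15) = 1/14.
Target odds = 49.
Need L³ ≥ 49 ÷ (1/14) = 686.
8³ = 512 < 686 ≤ 729 = 9³, so L = 9.

9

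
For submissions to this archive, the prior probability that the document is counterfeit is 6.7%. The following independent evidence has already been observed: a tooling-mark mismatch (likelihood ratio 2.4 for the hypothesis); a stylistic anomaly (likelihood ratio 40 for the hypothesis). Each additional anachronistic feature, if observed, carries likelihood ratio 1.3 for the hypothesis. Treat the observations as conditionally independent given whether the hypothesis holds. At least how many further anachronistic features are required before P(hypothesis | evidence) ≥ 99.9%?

19

Prior odds = 0.067/0.933 = 67/933.
Combined Bayes factor of the evidence already in hand = 2.4 × 40 = 96.
Odds after that evidence = (67/933) × 96 = 2144/311.
Target odds = 0.999/0.001 = 999.
Need 1.3ⁿ ≥ 999 ÷ (2144/311) = 310689/2144.
1.3¹⁸ ≈112.455 falls short of 310689/2144 but 1.3¹⁹ ≈146.192 reaches it, so n = 19.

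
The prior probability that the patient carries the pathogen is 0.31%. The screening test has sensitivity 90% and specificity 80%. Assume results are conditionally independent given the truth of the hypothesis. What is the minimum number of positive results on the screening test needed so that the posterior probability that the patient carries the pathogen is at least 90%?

6

Prior odds = 0.0031/0.9969 = 31/9969.
False-positive rate = 1 − 0.8 = 0.2; likelihood ratio of a positive = 0.9/0.2 = 4.5.
Target odds: 0.9 ÷ 0.1 = 9.
Need (31/9969) × 4.5ⁿ ≥ 9, i.e. 4.5ⁿ ≥ 89721/31.
4.5⁵ = 1845.28125 falls short of 89721/31 but 4.5⁶ = 8303.765625 reaches it, so n = 6.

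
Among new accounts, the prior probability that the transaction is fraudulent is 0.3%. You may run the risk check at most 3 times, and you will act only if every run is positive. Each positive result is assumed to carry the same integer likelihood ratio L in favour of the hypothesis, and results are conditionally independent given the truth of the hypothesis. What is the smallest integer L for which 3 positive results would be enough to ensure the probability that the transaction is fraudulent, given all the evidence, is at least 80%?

11

Prior odds = 0.003/0.997 = 3/997.
Target odds = 0.8/0.2 = 4.
Need L³ ≥ 4 ÷ (3/997) = 3988/3.
10³ = 1000 < 3988/3 ≤ 1331 = 11³, so L = 11.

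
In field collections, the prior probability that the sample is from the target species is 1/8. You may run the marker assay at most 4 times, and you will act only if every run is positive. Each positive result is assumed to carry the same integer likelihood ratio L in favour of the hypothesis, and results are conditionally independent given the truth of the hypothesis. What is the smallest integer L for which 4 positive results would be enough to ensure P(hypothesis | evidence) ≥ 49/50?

5

Prior odds = 0.125/0.875 = 1/7.
Target odds = 0.98/0.02 = 49.
Need L⁴ ≥ 49 ÷ (1/7) = 343.
4⁴ = 256 < 343 ≤ 625 = 5⁴, so L = 5.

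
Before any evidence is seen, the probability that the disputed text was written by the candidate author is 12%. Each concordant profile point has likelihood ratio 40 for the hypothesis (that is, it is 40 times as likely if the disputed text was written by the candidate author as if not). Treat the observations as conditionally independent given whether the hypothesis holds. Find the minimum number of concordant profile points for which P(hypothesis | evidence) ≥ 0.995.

2

Prior odds = 0.12/0.88 = 3/22.
Likelihood ratio per concordant profile point = 40.
Target odds: 0.995 ÷ 0.005 = 199.
Require 40ⁿ ≥ 199 ÷ (3/22) = 4378/3.
40¹ = 40 falls short of 4378/3 but 40² = 1600 reaches it, so n = 2.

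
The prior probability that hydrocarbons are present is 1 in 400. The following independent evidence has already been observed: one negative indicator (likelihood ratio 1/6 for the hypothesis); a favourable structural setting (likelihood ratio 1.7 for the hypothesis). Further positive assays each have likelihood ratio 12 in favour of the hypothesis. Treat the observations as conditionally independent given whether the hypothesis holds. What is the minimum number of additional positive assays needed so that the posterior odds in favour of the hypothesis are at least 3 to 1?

4

Prior odds = 0.0025/0.9975 = 1/399.
Combined Bayes factor of the evidence already in hand = (1/6) × 1.7 = 17/60.
Odds after that evidence = (1/399) × 17/60 = 17/23940.
Target odds = 3.
Need 12ⁿ ≥ 3 ÷ (17/23940) = 71820/17.
12³ = 1728 falls short of 71820/17 but 12⁴ = 20736 reaches it, so n = 4.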